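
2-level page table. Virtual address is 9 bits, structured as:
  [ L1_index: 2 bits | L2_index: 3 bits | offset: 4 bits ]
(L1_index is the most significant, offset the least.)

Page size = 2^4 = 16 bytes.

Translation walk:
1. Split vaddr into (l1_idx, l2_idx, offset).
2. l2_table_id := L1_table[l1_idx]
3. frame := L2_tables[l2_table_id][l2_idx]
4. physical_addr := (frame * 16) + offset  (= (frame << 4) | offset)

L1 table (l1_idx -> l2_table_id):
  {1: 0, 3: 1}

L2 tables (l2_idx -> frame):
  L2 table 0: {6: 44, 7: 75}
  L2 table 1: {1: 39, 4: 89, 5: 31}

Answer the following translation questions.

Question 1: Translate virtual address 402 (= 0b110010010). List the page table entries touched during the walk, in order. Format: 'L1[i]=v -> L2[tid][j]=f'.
vaddr = 402 = 0b110010010
Split: l1_idx=3, l2_idx=1, offset=2

Answer: L1[3]=1 -> L2[1][1]=39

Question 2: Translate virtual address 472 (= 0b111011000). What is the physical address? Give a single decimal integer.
Answer: 504

Derivation:
vaddr = 472 = 0b111011000
Split: l1_idx=3, l2_idx=5, offset=8
L1[3] = 1
L2[1][5] = 31
paddr = 31 * 16 + 8 = 504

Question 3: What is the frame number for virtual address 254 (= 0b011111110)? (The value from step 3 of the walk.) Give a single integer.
vaddr = 254: l1_idx=1, l2_idx=7
L1[1] = 0; L2[0][7] = 75

Answer: 75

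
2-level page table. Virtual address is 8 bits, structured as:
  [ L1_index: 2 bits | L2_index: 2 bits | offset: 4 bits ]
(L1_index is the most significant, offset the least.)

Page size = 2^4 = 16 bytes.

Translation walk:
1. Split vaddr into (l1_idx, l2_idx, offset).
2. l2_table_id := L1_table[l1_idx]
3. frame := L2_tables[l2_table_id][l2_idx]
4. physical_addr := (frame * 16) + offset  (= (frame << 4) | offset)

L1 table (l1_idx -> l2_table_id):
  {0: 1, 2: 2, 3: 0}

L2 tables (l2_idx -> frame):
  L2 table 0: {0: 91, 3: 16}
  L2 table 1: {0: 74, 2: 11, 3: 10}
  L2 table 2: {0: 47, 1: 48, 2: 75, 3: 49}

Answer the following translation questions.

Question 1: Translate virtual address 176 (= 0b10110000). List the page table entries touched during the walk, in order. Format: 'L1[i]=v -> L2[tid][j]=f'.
Answer: L1[2]=2 -> L2[2][3]=49

Derivation:
vaddr = 176 = 0b10110000
Split: l1_idx=2, l2_idx=3, offset=0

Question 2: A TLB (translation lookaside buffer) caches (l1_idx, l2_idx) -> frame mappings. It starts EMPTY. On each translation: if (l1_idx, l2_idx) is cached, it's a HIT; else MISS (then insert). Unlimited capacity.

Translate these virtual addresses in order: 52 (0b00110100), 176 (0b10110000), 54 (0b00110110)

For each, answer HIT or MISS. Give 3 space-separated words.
vaddr=52: (0,3) not in TLB -> MISS, insert
vaddr=176: (2,3) not in TLB -> MISS, insert
vaddr=54: (0,3) in TLB -> HIT

Answer: MISS MISS HIT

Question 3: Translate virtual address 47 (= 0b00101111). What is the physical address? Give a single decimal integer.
Answer: 191

Derivation:
vaddr = 47 = 0b00101111
Split: l1_idx=0, l2_idx=2, offset=15
L1[0] = 1
L2[1][2] = 11
paddr = 11 * 16 + 15 = 191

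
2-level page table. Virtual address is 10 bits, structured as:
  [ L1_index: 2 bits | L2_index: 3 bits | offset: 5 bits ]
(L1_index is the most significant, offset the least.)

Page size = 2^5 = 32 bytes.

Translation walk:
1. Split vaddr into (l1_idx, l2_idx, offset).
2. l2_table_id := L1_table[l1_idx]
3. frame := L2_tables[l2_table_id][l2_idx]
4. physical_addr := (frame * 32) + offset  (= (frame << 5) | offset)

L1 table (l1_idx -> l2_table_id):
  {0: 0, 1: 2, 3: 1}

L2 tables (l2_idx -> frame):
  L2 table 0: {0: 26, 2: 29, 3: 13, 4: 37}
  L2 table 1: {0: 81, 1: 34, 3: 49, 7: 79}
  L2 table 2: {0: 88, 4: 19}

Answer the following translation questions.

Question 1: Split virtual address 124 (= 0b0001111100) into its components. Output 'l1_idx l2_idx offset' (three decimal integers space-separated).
Answer: 0 3 28

Derivation:
vaddr = 124 = 0b0001111100
  top 2 bits -> l1_idx = 0
  next 3 bits -> l2_idx = 3
  bottom 5 bits -> offset = 28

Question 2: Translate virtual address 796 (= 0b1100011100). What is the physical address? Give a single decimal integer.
Answer: 2620

Derivation:
vaddr = 796 = 0b1100011100
Split: l1_idx=3, l2_idx=0, offset=28
L1[3] = 1
L2[1][0] = 81
paddr = 81 * 32 + 28 = 2620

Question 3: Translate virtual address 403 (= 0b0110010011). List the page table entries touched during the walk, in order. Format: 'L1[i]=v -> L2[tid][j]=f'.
vaddr = 403 = 0b0110010011
Split: l1_idx=1, l2_idx=4, offset=19

Answer: L1[1]=2 -> L2[2][4]=19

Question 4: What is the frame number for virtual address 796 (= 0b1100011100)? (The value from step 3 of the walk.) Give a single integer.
Answer: 81

Derivation:
vaddr = 796: l1_idx=3, l2_idx=0
L1[3] = 1; L2[1][0] = 81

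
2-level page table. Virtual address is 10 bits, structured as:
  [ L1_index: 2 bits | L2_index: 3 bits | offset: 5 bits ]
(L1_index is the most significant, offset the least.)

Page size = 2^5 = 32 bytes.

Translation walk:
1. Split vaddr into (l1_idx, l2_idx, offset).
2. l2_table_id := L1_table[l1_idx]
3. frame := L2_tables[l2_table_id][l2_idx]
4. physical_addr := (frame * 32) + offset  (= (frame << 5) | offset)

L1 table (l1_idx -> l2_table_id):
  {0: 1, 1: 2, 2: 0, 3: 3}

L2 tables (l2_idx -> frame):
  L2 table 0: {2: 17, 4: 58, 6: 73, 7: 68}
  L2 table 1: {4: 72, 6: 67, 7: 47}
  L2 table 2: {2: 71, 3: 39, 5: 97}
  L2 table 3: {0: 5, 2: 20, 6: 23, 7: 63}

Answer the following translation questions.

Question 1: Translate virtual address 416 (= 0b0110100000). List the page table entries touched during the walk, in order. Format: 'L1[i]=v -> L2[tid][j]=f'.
vaddr = 416 = 0b0110100000
Split: l1_idx=1, l2_idx=5, offset=0

Answer: L1[1]=2 -> L2[2][5]=97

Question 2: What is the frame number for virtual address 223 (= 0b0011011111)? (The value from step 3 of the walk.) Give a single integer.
Answer: 67

Derivation:
vaddr = 223: l1_idx=0, l2_idx=6
L1[0] = 1; L2[1][6] = 67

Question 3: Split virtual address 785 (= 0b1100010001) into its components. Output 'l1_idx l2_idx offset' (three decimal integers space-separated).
Answer: 3 0 17

Derivation:
vaddr = 785 = 0b1100010001
  top 2 bits -> l1_idx = 3
  next 3 bits -> l2_idx = 0
  bottom 5 bits -> offset = 17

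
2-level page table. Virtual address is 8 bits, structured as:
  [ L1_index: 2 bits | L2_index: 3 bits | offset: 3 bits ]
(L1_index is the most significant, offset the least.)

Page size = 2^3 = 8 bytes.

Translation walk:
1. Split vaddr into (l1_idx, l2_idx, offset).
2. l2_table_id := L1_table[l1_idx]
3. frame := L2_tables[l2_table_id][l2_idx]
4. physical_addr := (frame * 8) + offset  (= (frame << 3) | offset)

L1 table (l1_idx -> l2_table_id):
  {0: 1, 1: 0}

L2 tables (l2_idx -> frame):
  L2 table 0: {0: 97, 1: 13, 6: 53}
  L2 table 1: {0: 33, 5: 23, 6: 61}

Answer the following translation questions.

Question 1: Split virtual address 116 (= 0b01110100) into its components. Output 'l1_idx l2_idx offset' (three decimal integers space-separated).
Answer: 1 6 4

Derivation:
vaddr = 116 = 0b01110100
  top 2 bits -> l1_idx = 1
  next 3 bits -> l2_idx = 6
  bottom 3 bits -> offset = 4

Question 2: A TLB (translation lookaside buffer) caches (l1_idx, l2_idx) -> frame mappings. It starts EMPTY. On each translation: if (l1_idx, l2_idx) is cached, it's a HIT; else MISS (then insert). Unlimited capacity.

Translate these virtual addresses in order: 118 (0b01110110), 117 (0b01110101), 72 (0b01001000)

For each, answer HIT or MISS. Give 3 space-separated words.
vaddr=118: (1,6) not in TLB -> MISS, insert
vaddr=117: (1,6) in TLB -> HIT
vaddr=72: (1,1) not in TLB -> MISS, insert

Answer: MISS HIT MISS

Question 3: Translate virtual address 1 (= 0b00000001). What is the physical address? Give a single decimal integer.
vaddr = 1 = 0b00000001
Split: l1_idx=0, l2_idx=0, offset=1
L1[0] = 1
L2[1][0] = 33
paddr = 33 * 8 + 1 = 265

Answer: 265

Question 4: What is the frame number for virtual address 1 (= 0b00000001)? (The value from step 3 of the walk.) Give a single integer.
Answer: 33

Derivation:
vaddr = 1: l1_idx=0, l2_idx=0
L1[0] = 1; L2[1][0] = 33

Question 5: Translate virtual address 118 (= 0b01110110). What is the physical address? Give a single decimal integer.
Answer: 430

Derivation:
vaddr = 118 = 0b01110110
Split: l1_idx=1, l2_idx=6, offset=6
L1[1] = 0
L2[0][6] = 53
paddr = 53 * 8 + 6 = 430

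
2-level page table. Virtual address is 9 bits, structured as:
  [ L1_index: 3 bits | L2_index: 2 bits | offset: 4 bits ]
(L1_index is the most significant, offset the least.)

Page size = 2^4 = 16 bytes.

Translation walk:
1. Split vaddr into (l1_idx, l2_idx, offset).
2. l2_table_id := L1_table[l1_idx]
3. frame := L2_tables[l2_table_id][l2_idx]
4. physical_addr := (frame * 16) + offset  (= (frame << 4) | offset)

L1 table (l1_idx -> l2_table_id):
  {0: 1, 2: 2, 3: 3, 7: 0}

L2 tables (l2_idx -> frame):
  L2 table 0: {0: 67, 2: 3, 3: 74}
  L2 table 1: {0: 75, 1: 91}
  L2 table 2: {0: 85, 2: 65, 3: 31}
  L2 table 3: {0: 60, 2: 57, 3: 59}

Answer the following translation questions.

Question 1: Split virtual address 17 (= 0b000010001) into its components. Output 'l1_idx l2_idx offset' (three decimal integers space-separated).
vaddr = 17 = 0b000010001
  top 3 bits -> l1_idx = 0
  next 2 bits -> l2_idx = 1
  bottom 4 bits -> offset = 1

Answer: 0 1 1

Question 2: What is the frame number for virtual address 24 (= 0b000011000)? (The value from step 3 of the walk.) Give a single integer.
Answer: 91

Derivation:
vaddr = 24: l1_idx=0, l2_idx=1
L1[0] = 1; L2[1][1] = 91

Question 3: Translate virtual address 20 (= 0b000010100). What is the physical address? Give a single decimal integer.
Answer: 1460

Derivation:
vaddr = 20 = 0b000010100
Split: l1_idx=0, l2_idx=1, offset=4
L1[0] = 1
L2[1][1] = 91
paddr = 91 * 16 + 4 = 1460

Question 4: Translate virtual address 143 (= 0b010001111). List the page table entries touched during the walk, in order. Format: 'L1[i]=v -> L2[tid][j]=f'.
vaddr = 143 = 0b010001111
Split: l1_idx=2, l2_idx=0, offset=15

Answer: L1[2]=2 -> L2[2][0]=85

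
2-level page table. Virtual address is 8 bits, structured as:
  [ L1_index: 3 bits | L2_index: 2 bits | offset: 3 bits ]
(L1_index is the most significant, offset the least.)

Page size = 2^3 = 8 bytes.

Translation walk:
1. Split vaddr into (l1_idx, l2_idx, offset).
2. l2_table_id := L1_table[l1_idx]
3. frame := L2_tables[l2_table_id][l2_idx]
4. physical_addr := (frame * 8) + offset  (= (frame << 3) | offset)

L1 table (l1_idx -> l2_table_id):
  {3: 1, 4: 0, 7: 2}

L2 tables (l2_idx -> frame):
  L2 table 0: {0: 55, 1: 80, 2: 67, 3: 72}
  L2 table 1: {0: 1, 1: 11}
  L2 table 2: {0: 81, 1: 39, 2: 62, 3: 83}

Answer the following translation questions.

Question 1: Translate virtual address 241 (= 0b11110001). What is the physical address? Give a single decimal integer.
vaddr = 241 = 0b11110001
Split: l1_idx=7, l2_idx=2, offset=1
L1[7] = 2
L2[2][2] = 62
paddr = 62 * 8 + 1 = 497

Answer: 497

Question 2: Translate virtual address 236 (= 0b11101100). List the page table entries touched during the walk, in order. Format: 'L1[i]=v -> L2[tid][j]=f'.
Answer: L1[7]=2 -> L2[2][1]=39

Derivation:
vaddr = 236 = 0b11101100
Split: l1_idx=7, l2_idx=1, offset=4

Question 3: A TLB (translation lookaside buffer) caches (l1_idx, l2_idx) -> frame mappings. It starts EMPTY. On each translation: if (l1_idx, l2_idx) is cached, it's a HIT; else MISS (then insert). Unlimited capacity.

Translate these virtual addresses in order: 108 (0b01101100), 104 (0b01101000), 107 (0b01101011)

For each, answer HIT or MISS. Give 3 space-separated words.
Answer: MISS HIT HIT

Derivation:
vaddr=108: (3,1) not in TLB -> MISS, insert
vaddr=104: (3,1) in TLB -> HIT
vaddr=107: (3,1) in TLB -> HIT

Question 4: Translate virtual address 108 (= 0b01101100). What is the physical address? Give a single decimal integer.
Answer: 92

Derivation:
vaddr = 108 = 0b01101100
Split: l1_idx=3, l2_idx=1, offset=4
L1[3] = 1
L2[1][1] = 11
paddr = 11 * 8 + 4 = 92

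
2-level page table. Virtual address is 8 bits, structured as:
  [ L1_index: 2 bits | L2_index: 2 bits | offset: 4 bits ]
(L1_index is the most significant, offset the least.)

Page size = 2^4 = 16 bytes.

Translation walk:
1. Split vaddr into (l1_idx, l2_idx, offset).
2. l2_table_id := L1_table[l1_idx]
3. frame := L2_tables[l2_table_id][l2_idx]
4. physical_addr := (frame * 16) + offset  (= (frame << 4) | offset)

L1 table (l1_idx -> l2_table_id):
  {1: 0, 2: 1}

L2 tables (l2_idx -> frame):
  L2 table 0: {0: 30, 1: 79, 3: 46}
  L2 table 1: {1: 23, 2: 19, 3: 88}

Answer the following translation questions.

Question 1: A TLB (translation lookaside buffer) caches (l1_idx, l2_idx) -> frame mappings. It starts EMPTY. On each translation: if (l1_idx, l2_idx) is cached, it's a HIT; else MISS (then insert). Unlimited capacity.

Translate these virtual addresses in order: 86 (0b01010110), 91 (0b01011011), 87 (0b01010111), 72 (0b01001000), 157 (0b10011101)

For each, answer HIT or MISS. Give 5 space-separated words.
vaddr=86: (1,1) not in TLB -> MISS, insert
vaddr=91: (1,1) in TLB -> HIT
vaddr=87: (1,1) in TLB -> HIT
vaddr=72: (1,0) not in TLB -> MISS, insert
vaddr=157: (2,1) not in TLB -> MISS, insert

Answer: MISS HIT HIT MISS MISS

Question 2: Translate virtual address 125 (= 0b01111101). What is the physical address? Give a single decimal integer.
vaddr = 125 = 0b01111101
Split: l1_idx=1, l2_idx=3, offset=13
L1[1] = 0
L2[0][3] = 46
paddr = 46 * 16 + 13 = 749

Answer: 749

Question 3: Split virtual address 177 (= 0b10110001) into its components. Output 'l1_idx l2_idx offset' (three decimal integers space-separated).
Answer: 2 3 1

Derivation:
vaddr = 177 = 0b10110001
  top 2 bits -> l1_idx = 2
  next 2 bits -> l2_idx = 3
  bottom 4 bits -> offset = 1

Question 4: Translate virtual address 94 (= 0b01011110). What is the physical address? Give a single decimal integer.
Answer: 1278

Derivation:
vaddr = 94 = 0b01011110
Split: l1_idx=1, l2_idx=1, offset=14
L1[1] = 0
L2[0][1] = 79
paddr = 79 * 16 + 14 = 1278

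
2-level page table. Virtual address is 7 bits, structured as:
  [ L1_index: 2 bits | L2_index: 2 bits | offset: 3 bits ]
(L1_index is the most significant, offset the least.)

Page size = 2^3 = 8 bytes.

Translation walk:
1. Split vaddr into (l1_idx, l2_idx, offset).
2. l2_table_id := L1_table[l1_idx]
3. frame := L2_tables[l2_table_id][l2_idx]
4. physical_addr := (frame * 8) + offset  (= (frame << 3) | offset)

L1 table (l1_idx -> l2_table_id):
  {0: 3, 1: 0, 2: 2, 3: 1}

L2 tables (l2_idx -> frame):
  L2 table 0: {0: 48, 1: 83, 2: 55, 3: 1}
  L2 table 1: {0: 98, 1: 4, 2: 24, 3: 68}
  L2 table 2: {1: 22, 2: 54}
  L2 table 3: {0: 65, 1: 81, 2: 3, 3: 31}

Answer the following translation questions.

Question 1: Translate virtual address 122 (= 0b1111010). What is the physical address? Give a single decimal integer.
vaddr = 122 = 0b1111010
Split: l1_idx=3, l2_idx=3, offset=2
L1[3] = 1
L2[1][3] = 68
paddr = 68 * 8 + 2 = 546

Answer: 546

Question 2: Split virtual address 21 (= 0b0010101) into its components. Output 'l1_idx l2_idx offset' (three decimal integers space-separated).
Answer: 0 2 5

Derivation:
vaddr = 21 = 0b0010101
  top 2 bits -> l1_idx = 0
  next 2 bits -> l2_idx = 2
  bottom 3 bits -> offset = 5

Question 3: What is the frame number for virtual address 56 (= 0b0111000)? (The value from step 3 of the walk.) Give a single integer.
Answer: 1

Derivation:
vaddr = 56: l1_idx=1, l2_idx=3
L1[1] = 0; L2[0][3] = 1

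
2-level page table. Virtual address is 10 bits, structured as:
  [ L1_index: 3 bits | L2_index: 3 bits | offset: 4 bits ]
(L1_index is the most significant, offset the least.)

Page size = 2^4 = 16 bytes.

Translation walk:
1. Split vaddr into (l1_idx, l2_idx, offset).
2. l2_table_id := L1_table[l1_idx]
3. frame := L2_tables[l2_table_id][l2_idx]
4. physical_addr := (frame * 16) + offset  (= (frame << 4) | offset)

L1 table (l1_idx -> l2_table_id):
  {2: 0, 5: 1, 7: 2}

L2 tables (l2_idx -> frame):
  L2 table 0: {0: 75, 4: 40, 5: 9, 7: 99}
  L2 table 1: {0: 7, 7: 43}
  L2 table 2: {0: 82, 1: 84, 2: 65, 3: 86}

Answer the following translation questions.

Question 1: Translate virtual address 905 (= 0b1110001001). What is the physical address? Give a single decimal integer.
Answer: 1321

Derivation:
vaddr = 905 = 0b1110001001
Split: l1_idx=7, l2_idx=0, offset=9
L1[7] = 2
L2[2][0] = 82
paddr = 82 * 16 + 9 = 1321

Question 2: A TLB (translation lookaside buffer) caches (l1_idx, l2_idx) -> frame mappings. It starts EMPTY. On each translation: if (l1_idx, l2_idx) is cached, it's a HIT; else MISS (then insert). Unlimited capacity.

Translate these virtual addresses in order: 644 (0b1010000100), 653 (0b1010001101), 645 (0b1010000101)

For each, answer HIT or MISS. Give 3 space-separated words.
vaddr=644: (5,0) not in TLB -> MISS, insert
vaddr=653: (5,0) in TLB -> HIT
vaddr=645: (5,0) in TLB -> HIT

Answer: MISS HIT HIT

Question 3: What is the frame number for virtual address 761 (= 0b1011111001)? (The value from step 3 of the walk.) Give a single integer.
Answer: 43

Derivation:
vaddr = 761: l1_idx=5, l2_idx=7
L1[5] = 1; L2[1][7] = 43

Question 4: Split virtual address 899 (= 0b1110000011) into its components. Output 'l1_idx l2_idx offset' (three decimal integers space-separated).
vaddr = 899 = 0b1110000011
  top 3 bits -> l1_idx = 7
  next 3 bits -> l2_idx = 0
  bottom 4 bits -> offset = 3

Answer: 7 0 3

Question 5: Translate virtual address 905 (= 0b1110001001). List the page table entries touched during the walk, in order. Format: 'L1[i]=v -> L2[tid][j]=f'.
vaddr = 905 = 0b1110001001
Split: l1_idx=7, l2_idx=0, offset=9

Answer: L1[7]=2 -> L2[2][0]=82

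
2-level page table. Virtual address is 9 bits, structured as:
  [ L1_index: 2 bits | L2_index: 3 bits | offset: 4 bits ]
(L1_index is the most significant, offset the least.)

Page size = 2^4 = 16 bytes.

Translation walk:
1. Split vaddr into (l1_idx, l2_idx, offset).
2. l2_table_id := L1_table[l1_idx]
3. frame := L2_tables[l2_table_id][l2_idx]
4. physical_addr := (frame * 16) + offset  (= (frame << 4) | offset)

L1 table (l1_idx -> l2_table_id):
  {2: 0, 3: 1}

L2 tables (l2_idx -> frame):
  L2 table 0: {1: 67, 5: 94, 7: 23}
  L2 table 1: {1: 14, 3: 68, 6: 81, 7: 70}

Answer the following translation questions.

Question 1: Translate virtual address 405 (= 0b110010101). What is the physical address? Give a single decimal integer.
Answer: 229

Derivation:
vaddr = 405 = 0b110010101
Split: l1_idx=3, l2_idx=1, offset=5
L1[3] = 1
L2[1][1] = 14
paddr = 14 * 16 + 5 = 229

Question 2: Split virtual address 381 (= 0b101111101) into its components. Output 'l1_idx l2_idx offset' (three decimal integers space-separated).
Answer: 2 7 13

Derivation:
vaddr = 381 = 0b101111101
  top 2 bits -> l1_idx = 2
  next 3 bits -> l2_idx = 7
  bottom 4 bits -> offset = 13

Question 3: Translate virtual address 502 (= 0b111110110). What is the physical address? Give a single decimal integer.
Answer: 1126

Derivation:
vaddr = 502 = 0b111110110
Split: l1_idx=3, l2_idx=7, offset=6
L1[3] = 1
L2[1][7] = 70
paddr = 70 * 16 + 6 = 1126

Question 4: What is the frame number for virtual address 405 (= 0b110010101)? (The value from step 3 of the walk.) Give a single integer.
Answer: 14

Derivation:
vaddr = 405: l1_idx=3, l2_idx=1
L1[3] = 1; L2[1][1] = 14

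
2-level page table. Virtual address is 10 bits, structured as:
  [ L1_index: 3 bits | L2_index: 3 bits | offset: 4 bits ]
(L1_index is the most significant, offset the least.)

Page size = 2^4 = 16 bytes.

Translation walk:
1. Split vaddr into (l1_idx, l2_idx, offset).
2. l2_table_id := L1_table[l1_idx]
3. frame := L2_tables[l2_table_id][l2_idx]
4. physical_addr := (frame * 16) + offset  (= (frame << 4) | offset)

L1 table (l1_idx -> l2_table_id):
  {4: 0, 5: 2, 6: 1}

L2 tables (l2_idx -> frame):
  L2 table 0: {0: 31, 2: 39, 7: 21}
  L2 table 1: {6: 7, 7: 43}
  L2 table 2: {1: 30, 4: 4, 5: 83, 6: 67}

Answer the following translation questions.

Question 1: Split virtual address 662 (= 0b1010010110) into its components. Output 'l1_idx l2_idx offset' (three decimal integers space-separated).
vaddr = 662 = 0b1010010110
  top 3 bits -> l1_idx = 5
  next 3 bits -> l2_idx = 1
  bottom 4 bits -> offset = 6

Answer: 5 1 6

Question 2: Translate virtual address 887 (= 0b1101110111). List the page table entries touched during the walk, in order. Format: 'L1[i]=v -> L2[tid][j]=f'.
vaddr = 887 = 0b1101110111
Split: l1_idx=6, l2_idx=7, offset=7

Answer: L1[6]=1 -> L2[1][7]=43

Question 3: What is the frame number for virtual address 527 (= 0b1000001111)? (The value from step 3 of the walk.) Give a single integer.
vaddr = 527: l1_idx=4, l2_idx=0
L1[4] = 0; L2[0][0] = 31

Answer: 31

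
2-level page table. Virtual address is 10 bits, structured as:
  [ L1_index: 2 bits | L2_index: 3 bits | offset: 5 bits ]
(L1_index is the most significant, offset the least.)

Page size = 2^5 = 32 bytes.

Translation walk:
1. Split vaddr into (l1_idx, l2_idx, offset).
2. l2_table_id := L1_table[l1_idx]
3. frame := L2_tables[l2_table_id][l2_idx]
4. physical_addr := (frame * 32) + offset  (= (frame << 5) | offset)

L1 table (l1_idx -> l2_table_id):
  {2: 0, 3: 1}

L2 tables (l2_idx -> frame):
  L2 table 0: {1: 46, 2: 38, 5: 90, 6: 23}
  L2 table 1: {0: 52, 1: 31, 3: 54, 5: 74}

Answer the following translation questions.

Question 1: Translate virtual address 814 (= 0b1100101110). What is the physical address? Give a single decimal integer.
vaddr = 814 = 0b1100101110
Split: l1_idx=3, l2_idx=1, offset=14
L1[3] = 1
L2[1][1] = 31
paddr = 31 * 32 + 14 = 1006

Answer: 1006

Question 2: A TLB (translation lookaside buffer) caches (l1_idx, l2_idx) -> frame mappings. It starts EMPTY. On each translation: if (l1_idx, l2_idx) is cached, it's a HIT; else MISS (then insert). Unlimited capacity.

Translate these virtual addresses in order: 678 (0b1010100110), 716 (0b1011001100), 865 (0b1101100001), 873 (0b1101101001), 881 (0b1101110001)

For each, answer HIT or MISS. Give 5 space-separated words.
vaddr=678: (2,5) not in TLB -> MISS, insert
vaddr=716: (2,6) not in TLB -> MISS, insert
vaddr=865: (3,3) not in TLB -> MISS, insert
vaddr=873: (3,3) in TLB -> HIT
vaddr=881: (3,3) in TLB -> HIT

Answer: MISS MISS MISS HIT HIT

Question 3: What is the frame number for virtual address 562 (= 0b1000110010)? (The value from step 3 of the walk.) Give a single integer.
Answer: 46

Derivation:
vaddr = 562: l1_idx=2, l2_idx=1
L1[2] = 0; L2[0][1] = 46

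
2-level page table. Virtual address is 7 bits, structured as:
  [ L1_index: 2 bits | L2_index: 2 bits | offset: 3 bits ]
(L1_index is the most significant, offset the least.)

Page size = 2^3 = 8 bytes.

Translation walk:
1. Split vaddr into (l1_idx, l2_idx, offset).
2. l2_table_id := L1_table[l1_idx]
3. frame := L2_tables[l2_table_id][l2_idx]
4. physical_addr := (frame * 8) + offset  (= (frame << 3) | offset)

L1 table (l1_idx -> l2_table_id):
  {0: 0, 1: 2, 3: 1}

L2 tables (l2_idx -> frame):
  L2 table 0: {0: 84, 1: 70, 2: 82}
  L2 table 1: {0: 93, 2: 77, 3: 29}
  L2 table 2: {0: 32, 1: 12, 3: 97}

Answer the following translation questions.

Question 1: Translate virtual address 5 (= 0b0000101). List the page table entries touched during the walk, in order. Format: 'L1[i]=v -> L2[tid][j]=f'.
Answer: L1[0]=0 -> L2[0][0]=84

Derivation:
vaddr = 5 = 0b0000101
Split: l1_idx=0, l2_idx=0, offset=5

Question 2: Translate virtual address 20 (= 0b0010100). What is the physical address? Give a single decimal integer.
vaddr = 20 = 0b0010100
Split: l1_idx=0, l2_idx=2, offset=4
L1[0] = 0
L2[0][2] = 82
paddr = 82 * 8 + 4 = 660

Answer: 660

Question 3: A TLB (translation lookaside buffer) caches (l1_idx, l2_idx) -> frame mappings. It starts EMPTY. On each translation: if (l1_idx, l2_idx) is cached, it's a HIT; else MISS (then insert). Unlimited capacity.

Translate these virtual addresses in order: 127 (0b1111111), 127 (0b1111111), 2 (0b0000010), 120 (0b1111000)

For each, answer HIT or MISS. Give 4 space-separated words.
Answer: MISS HIT MISS HIT

Derivation:
vaddr=127: (3,3) not in TLB -> MISS, insert
vaddr=127: (3,3) in TLB -> HIT
vaddr=2: (0,0) not in TLB -> MISS, insert
vaddr=120: (3,3) in TLB -> HIT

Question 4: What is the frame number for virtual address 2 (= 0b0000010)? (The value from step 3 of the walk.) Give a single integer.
vaddr = 2: l1_idx=0, l2_idx=0
L1[0] = 0; L2[0][0] = 84

Answer: 84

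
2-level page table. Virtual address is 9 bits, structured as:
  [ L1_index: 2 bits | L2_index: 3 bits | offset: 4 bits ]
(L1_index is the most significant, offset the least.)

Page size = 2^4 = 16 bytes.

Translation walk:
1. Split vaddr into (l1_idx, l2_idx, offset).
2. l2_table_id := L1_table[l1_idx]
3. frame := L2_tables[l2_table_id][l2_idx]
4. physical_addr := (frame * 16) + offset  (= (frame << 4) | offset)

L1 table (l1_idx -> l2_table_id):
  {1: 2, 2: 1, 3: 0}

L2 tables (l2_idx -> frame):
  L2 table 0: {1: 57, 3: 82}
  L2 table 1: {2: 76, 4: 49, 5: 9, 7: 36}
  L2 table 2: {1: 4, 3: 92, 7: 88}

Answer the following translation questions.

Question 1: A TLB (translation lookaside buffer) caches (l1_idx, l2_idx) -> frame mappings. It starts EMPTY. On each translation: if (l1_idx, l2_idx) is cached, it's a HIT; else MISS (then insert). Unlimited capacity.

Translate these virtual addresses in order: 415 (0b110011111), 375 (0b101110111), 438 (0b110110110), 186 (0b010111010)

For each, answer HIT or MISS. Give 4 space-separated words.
vaddr=415: (3,1) not in TLB -> MISS, insert
vaddr=375: (2,7) not in TLB -> MISS, insert
vaddr=438: (3,3) not in TLB -> MISS, insert
vaddr=186: (1,3) not in TLB -> MISS, insert

Answer: MISS MISS MISS MISS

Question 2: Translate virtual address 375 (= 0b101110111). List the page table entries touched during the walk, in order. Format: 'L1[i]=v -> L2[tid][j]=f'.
vaddr = 375 = 0b101110111
Split: l1_idx=2, l2_idx=7, offset=7

Answer: L1[2]=1 -> L2[1][7]=36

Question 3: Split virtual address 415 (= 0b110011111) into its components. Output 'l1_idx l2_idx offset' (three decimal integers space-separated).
Answer: 3 1 15

Derivation:
vaddr = 415 = 0b110011111
  top 2 bits -> l1_idx = 3
  next 3 bits -> l2_idx = 1
  bottom 4 bits -> offset = 15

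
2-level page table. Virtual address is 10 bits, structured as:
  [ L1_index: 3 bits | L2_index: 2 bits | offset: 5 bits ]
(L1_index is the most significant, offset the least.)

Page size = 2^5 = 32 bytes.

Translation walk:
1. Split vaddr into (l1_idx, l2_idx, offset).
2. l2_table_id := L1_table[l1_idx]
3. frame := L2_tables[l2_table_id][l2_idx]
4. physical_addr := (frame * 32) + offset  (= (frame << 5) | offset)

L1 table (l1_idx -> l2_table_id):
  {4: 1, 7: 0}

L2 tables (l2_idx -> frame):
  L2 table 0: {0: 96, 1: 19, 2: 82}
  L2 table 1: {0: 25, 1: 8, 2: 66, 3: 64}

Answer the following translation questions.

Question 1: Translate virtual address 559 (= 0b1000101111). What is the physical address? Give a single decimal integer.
Answer: 271

Derivation:
vaddr = 559 = 0b1000101111
Split: l1_idx=4, l2_idx=1, offset=15
L1[4] = 1
L2[1][1] = 8
paddr = 8 * 32 + 15 = 271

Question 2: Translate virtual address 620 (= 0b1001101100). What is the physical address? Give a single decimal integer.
vaddr = 620 = 0b1001101100
Split: l1_idx=4, l2_idx=3, offset=12
L1[4] = 1
L2[1][3] = 64
paddr = 64 * 32 + 12 = 2060

Answer: 2060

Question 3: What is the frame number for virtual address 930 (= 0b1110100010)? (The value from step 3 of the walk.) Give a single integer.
Answer: 19

Derivation:
vaddr = 930: l1_idx=7, l2_idx=1
L1[7] = 0; L2[0][1] = 19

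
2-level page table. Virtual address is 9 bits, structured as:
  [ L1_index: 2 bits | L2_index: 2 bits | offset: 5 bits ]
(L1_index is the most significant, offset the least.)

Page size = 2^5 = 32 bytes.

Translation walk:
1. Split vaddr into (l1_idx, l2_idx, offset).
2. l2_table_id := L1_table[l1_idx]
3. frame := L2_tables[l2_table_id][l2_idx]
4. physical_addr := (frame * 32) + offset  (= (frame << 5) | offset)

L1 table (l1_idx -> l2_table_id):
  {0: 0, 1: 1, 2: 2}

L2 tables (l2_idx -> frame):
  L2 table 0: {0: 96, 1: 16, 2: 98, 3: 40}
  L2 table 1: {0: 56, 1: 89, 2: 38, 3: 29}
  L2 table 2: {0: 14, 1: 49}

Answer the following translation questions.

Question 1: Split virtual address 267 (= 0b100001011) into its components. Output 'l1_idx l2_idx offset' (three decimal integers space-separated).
vaddr = 267 = 0b100001011
  top 2 bits -> l1_idx = 2
  next 2 bits -> l2_idx = 0
  bottom 5 bits -> offset = 11

Answer: 2 0 11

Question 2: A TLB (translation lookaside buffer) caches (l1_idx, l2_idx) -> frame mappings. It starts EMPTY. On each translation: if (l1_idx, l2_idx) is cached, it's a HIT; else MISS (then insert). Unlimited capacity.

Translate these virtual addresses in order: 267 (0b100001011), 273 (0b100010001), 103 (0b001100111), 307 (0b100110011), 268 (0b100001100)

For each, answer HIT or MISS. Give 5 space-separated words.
Answer: MISS HIT MISS MISS HIT

Derivation:
vaddr=267: (2,0) not in TLB -> MISS, insert
vaddr=273: (2,0) in TLB -> HIT
vaddr=103: (0,3) not in TLB -> MISS, insert
vaddr=307: (2,1) not in TLB -> MISS, insert
vaddr=268: (2,0) in TLB -> HIT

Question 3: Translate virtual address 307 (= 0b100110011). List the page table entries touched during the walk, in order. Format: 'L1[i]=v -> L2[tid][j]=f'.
Answer: L1[2]=2 -> L2[2][1]=49

Derivation:
vaddr = 307 = 0b100110011
Split: l1_idx=2, l2_idx=1, offset=19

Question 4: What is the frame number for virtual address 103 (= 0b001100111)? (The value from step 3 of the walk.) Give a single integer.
vaddr = 103: l1_idx=0, l2_idx=3
L1[0] = 0; L2[0][3] = 40

Answer: 40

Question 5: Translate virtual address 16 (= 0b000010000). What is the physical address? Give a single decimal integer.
vaddr = 16 = 0b000010000
Split: l1_idx=0, l2_idx=0, offset=16
L1[0] = 0
L2[0][0] = 96
paddr = 96 * 32 + 16 = 3088

Answer: 3088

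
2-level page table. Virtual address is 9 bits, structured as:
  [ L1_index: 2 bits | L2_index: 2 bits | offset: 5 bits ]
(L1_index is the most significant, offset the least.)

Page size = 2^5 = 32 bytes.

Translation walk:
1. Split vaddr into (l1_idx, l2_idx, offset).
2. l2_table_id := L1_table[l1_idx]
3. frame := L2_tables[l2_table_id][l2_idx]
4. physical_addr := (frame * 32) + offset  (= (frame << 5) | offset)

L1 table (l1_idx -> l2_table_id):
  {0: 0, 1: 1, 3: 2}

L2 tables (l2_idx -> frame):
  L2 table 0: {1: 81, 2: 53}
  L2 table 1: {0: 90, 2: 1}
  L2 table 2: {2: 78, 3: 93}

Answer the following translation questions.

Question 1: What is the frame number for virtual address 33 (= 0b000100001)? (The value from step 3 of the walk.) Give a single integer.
Answer: 81

Derivation:
vaddr = 33: l1_idx=0, l2_idx=1
L1[0] = 0; L2[0][1] = 81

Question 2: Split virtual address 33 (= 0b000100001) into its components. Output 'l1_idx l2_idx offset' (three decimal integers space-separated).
Answer: 0 1 1

Derivation:
vaddr = 33 = 0b000100001
  top 2 bits -> l1_idx = 0
  next 2 bits -> l2_idx = 1
  bottom 5 bits -> offset = 1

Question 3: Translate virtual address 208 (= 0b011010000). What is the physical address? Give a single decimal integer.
vaddr = 208 = 0b011010000
Split: l1_idx=1, l2_idx=2, offset=16
L1[1] = 1
L2[1][2] = 1
paddr = 1 * 32 + 16 = 48

Answer: 48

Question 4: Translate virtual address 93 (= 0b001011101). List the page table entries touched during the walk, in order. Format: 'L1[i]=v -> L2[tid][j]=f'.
Answer: L1[0]=0 -> L2[0][2]=53

Derivation:
vaddr = 93 = 0b001011101
Split: l1_idx=0, l2_idx=2, offset=29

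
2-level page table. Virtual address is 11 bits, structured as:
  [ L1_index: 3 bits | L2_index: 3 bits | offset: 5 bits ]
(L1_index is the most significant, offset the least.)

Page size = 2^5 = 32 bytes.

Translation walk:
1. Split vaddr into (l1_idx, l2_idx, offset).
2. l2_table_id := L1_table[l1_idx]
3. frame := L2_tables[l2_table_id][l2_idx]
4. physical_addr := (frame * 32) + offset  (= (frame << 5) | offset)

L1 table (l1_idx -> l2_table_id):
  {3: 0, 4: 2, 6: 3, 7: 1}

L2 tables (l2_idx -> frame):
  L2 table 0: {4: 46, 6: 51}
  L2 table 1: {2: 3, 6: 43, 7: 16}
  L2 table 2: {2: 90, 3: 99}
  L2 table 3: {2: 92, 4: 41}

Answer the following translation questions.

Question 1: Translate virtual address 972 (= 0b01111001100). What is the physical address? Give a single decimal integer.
Answer: 1644

Derivation:
vaddr = 972 = 0b01111001100
Split: l1_idx=3, l2_idx=6, offset=12
L1[3] = 0
L2[0][6] = 51
paddr = 51 * 32 + 12 = 1644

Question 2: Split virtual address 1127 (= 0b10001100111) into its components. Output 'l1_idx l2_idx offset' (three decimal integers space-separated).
vaddr = 1127 = 0b10001100111
  top 3 bits -> l1_idx = 4
  next 3 bits -> l2_idx = 3
  bottom 5 bits -> offset = 7

Answer: 4 3 7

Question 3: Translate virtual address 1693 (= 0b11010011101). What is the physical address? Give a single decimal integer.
vaddr = 1693 = 0b11010011101
Split: l1_idx=6, l2_idx=4, offset=29
L1[6] = 3
L2[3][4] = 41
paddr = 41 * 32 + 29 = 1341

Answer: 1341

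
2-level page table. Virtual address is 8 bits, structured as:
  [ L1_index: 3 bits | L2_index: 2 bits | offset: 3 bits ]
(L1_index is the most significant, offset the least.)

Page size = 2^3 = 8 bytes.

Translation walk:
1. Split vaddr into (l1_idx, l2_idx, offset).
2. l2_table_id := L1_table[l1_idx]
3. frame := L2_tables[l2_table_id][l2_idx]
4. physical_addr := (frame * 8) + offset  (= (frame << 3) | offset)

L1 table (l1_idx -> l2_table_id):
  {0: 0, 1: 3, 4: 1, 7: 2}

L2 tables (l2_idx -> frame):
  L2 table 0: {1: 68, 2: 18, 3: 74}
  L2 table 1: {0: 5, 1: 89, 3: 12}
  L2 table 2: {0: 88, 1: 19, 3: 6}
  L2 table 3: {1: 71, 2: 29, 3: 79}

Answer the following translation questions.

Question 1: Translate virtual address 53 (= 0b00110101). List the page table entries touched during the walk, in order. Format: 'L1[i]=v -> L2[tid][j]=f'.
Answer: L1[1]=3 -> L2[3][2]=29

Derivation:
vaddr = 53 = 0b00110101
Split: l1_idx=1, l2_idx=2, offset=5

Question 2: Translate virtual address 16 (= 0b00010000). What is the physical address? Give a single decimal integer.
Answer: 144

Derivation:
vaddr = 16 = 0b00010000
Split: l1_idx=0, l2_idx=2, offset=0
L1[0] = 0
L2[0][2] = 18
paddr = 18 * 8 + 0 = 144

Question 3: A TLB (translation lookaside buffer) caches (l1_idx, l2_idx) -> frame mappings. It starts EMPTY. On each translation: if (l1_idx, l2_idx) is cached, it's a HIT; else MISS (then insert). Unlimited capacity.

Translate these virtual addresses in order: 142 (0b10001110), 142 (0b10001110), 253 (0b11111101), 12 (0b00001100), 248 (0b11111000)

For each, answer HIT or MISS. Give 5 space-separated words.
Answer: MISS HIT MISS MISS HIT

Derivation:
vaddr=142: (4,1) not in TLB -> MISS, insert
vaddr=142: (4,1) in TLB -> HIT
vaddr=253: (7,3) not in TLB -> MISS, insert
vaddr=12: (0,1) not in TLB -> MISS, insert
vaddr=248: (7,3) in TLB -> HIT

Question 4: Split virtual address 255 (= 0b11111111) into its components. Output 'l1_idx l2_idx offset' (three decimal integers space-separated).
Answer: 7 3 7

Derivation:
vaddr = 255 = 0b11111111
  top 3 bits -> l1_idx = 7
  next 2 bits -> l2_idx = 3
  bottom 3 bits -> offset = 7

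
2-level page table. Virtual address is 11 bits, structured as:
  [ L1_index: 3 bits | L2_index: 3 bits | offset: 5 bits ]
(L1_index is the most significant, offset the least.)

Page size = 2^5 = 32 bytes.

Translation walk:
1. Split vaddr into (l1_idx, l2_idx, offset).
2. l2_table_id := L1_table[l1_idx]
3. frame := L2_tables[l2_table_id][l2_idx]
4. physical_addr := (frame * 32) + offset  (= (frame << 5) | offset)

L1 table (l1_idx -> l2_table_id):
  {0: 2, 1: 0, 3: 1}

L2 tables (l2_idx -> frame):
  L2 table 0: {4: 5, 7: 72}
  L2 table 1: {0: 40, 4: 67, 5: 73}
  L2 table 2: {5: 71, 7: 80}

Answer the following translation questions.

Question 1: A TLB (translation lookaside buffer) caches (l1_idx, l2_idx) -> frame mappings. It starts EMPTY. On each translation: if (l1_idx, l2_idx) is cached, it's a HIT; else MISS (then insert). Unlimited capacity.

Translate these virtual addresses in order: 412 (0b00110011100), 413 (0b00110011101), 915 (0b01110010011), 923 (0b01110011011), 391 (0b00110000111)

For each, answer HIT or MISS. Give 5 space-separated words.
vaddr=412: (1,4) not in TLB -> MISS, insert
vaddr=413: (1,4) in TLB -> HIT
vaddr=915: (3,4) not in TLB -> MISS, insert
vaddr=923: (3,4) in TLB -> HIT
vaddr=391: (1,4) in TLB -> HIT

Answer: MISS HIT MISS HIT HIT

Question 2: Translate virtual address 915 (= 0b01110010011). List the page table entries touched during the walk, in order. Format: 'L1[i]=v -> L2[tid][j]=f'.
vaddr = 915 = 0b01110010011
Split: l1_idx=3, l2_idx=4, offset=19

Answer: L1[3]=1 -> L2[1][4]=67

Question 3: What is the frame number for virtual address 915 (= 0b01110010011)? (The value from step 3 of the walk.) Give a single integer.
Answer: 67

Derivation:
vaddr = 915: l1_idx=3, l2_idx=4
L1[3] = 1; L2[1][4] = 67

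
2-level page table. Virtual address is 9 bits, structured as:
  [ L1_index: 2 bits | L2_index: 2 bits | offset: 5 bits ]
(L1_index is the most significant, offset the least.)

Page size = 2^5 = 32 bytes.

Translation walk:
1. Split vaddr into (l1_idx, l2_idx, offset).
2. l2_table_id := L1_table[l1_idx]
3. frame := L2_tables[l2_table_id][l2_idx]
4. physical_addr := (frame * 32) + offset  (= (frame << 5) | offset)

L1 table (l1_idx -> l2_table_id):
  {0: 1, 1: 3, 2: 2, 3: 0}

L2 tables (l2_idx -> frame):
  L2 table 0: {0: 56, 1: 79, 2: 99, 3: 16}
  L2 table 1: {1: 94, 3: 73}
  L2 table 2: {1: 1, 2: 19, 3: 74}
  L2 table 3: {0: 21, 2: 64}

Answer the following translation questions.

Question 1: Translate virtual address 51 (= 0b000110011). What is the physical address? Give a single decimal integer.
vaddr = 51 = 0b000110011
Split: l1_idx=0, l2_idx=1, offset=19
L1[0] = 1
L2[1][1] = 94
paddr = 94 * 32 + 19 = 3027

Answer: 3027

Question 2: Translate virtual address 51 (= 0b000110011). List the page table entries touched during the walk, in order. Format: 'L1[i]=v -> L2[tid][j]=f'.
vaddr = 51 = 0b000110011
Split: l1_idx=0, l2_idx=1, offset=19

Answer: L1[0]=1 -> L2[1][1]=94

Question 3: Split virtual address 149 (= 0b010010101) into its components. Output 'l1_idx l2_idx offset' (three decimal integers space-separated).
Answer: 1 0 21

Derivation:
vaddr = 149 = 0b010010101
  top 2 bits -> l1_idx = 1
  next 2 bits -> l2_idx = 0
  bottom 5 bits -> offset = 21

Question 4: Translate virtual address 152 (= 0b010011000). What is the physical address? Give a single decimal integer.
Answer: 696

Derivation:
vaddr = 152 = 0b010011000
Split: l1_idx=1, l2_idx=0, offset=24
L1[1] = 3
L2[3][0] = 21
paddr = 21 * 32 + 24 = 696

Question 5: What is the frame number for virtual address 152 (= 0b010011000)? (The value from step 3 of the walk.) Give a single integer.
Answer: 21

Derivation:
vaddr = 152: l1_idx=1, l2_idx=0
L1[1] = 3; L2[3][0] = 21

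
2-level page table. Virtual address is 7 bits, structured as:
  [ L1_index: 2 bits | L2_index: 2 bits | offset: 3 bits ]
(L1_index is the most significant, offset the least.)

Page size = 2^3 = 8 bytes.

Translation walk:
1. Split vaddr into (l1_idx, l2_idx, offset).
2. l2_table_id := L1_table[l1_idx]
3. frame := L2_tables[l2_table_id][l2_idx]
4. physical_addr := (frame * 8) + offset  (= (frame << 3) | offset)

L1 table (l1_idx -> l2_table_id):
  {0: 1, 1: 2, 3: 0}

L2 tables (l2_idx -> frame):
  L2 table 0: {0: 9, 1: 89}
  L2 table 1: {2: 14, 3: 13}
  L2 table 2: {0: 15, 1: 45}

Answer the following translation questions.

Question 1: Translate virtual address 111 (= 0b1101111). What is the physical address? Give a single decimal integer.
vaddr = 111 = 0b1101111
Split: l1_idx=3, l2_idx=1, offset=7
L1[3] = 0
L2[0][1] = 89
paddr = 89 * 8 + 7 = 719

Answer: 719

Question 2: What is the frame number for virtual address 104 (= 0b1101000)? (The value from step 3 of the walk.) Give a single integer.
vaddr = 104: l1_idx=3, l2_idx=1
L1[3] = 0; L2[0][1] = 89

Answer: 89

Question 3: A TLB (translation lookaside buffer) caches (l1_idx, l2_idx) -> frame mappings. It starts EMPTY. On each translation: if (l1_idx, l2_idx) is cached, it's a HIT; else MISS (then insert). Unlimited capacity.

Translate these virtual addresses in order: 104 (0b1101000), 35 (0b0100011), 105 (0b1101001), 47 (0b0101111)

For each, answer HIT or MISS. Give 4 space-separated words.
Answer: MISS MISS HIT MISS

Derivation:
vaddr=104: (3,1) not in TLB -> MISS, insert
vaddr=35: (1,0) not in TLB -> MISS, insert
vaddr=105: (3,1) in TLB -> HIT
vaddr=47: (1,1) not in TLB -> MISS, insert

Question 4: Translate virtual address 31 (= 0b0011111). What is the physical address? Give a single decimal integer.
vaddr = 31 = 0b0011111
Split: l1_idx=0, l2_idx=3, offset=7
L1[0] = 1
L2[1][3] = 13
paddr = 13 * 8 + 7 = 111

Answer: 111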